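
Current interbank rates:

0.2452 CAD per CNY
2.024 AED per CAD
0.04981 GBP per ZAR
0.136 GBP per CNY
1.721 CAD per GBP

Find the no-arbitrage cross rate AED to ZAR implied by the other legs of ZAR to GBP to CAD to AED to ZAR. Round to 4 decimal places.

5.7636

Known legs of the cycle: 0.04981 × 1.721 × 2.024 = 0.17350337224
For no arbitrage the full-cycle product must be 1, so the missing rate is 1 / 0.17350337224 ≈ 5.763577.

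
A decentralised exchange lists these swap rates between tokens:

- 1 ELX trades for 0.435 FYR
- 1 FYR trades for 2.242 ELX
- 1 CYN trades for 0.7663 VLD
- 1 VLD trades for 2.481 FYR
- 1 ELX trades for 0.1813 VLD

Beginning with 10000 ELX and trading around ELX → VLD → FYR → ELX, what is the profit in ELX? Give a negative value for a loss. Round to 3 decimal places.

10000 ELX × 0.1813 = 1813 VLD
1813 VLD × 2.481 = 4498.053 FYR
4498.053 FYR × 2.242 = 10084.634826 ELX
Net change: 10084.634826 − 10000 = 84.634826 ELX

84.635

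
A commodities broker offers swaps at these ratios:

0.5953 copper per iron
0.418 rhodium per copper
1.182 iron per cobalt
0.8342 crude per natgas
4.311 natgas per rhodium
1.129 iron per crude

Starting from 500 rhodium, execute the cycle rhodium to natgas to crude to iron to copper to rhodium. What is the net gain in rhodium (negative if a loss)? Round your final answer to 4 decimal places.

5.1546

500 rhodium × 4.311 = 2155.5 natgas
2155.5 natgas × 0.8342 = 1798.1181 crude
1798.1181 crude × 1.129 = 2030.0753349 iron
2030.0753349 iron × 0.5953 = 1208.50384686597 copper
1208.50384686597 copper × 0.418 = 505.15460798997546 rhodium
Net change: 505.15460798997546 − 500 = 5.15460798997546 rhodium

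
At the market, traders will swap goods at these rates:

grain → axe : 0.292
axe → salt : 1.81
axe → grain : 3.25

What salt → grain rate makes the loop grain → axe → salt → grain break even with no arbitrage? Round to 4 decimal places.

1.8921

Known legs of the cycle: 0.292 × 1.81 = 0.52852
For no arbitrage the full-cycle product must be 1, so the missing rate is 1 / 0.52852 ≈ 1.892076.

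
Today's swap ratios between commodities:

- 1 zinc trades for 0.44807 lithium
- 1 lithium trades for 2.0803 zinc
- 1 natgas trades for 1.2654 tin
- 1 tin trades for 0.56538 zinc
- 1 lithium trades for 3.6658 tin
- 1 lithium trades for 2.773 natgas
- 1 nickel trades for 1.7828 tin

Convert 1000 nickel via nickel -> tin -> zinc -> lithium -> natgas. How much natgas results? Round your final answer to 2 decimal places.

1252.39

1000 nickel × 1.7828 = 1782.8 tin
1782.8 tin × 0.56538 = 1007.959464 zinc
1007.959464 zinc × 0.44807 = 451.63639703448 lithium
451.63639703448 lithium × 2.773 = 1252.38772897661304 natgas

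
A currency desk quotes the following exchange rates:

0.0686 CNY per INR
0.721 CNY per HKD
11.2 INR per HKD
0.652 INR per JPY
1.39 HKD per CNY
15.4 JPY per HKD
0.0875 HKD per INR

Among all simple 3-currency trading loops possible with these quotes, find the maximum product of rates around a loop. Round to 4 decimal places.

1.0680

CNY→HKD→INR→CNY: 1.39 × 11.2 × 0.0686 = 1.06796
JPY→INR→HKD→JPY: 0.652 × 0.0875 × 15.4 = 0.87857
Maximum is CNY→HKD→INR→CNY at 1.0680; arbitrage exists.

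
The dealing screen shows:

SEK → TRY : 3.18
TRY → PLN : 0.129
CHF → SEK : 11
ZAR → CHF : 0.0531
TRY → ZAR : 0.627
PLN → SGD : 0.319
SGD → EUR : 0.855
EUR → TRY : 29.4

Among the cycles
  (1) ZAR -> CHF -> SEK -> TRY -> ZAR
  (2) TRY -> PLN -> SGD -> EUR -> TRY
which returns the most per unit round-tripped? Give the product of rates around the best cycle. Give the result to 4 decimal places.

(1) 0.0531 × 11 × 3.18 × 0.627 = 1.16461
(2) 0.129 × 0.319 × 0.855 × 29.4 = 1.03441
Highest is cycle (1) at 1.1646 (>1, arbitrage).

1.1646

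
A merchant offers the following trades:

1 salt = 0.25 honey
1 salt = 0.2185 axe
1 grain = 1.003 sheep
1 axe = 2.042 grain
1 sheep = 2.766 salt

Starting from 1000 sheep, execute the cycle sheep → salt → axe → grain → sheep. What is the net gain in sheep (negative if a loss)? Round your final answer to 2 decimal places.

1000 sheep × 2.766 = 2766 salt
2766 salt × 0.2185 = 604.371 axe
604.371 axe × 2.042 = 1234.125582 grain
1234.125582 grain × 1.003 = 1237.827958746 sheep
Net change: 1237.827958746 − 1000 = 237.827958746 sheep

237.83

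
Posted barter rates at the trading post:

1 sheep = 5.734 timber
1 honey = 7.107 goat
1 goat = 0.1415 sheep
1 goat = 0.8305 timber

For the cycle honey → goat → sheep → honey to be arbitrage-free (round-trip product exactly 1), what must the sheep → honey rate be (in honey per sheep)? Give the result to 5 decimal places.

Known legs of the cycle: 7.107 × 0.1415 = 1.0056405
For no arbitrage the full-cycle product must be 1, so the missing rate is 1 / 1.0056405 ≈ 0.9943911.

0.99439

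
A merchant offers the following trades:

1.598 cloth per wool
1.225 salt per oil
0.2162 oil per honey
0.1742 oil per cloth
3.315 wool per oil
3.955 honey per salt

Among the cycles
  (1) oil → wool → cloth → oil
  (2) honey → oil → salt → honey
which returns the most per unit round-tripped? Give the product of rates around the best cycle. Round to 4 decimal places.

(1) 3.315 × 1.598 × 0.1742 = 0.92280
(2) 0.2162 × 1.225 × 3.955 = 1.04746
Highest is cycle (2) at 1.0475 (>1, arbitrage).

1.0475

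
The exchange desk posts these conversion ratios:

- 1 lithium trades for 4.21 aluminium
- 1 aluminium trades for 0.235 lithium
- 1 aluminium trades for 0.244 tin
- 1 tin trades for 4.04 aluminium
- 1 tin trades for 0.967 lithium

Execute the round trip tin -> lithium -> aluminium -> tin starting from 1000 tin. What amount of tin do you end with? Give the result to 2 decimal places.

1000 tin × 0.967 = 967 lithium
967 lithium × 4.21 = 4071.07 aluminium
4071.07 aluminium × 0.244 = 993.34108 tin

993.34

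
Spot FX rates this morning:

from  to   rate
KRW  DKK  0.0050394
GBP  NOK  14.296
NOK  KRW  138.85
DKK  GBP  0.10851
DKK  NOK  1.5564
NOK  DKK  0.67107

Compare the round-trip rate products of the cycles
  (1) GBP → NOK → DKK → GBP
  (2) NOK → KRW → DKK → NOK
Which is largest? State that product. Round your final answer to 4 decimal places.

1.0890

(1) 14.296 × 0.67107 × 0.10851 = 1.04100
(2) 138.85 × 0.0050394 × 1.5564 = 1.08905
Highest is cycle (2) at 1.0890 (>1, arbitrage).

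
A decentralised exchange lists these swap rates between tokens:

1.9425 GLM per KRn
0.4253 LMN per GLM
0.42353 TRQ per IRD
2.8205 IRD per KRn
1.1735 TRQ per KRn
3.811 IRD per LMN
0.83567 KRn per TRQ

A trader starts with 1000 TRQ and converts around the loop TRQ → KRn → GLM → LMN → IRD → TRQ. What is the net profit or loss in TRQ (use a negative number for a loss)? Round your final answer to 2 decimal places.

1000 TRQ × 0.83567 = 835.67 KRn
835.67 KRn × 1.9425 = 1623.288975 GLM
1623.288975 GLM × 0.4253 = 690.3848010675 LMN
690.3848010675 LMN × 3.811 = 2631.0564768682425 IRD
2631.0564768682425 IRD × 0.42353 = 1114.331349648006746025 TRQ
Net change: 1114.331349648006746025 − 1000 = 114.331349648006746025 TRQ

114.33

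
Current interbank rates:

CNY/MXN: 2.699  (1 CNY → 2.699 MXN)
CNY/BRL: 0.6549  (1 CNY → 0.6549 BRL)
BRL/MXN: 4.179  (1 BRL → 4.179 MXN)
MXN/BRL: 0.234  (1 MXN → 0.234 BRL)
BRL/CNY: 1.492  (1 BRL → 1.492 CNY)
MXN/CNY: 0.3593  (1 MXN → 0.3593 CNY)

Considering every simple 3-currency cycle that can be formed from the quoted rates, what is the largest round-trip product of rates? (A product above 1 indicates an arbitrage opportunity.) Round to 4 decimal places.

MXN→CNY→BRL→MXN: 0.3593 × 0.6549 × 4.179 = 0.98334
MXN→BRL→CNY→MXN: 0.234 × 1.492 × 2.699 = 0.94230
Maximum is MXN→CNY→BRL→MXN at 0.9833; no arbitrage — every cycle loses value.

0.9833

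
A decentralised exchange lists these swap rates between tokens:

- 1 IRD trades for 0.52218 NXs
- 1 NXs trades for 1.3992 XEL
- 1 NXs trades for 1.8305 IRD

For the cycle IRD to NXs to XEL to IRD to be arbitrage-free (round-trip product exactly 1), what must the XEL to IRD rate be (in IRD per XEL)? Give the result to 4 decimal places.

1.3687

Known legs of the cycle: 0.52218 × 1.3992 = 0.730634256
For no arbitrage the full-cycle product must be 1, so the missing rate is 1 / 0.730634256 ≈ 1.368674.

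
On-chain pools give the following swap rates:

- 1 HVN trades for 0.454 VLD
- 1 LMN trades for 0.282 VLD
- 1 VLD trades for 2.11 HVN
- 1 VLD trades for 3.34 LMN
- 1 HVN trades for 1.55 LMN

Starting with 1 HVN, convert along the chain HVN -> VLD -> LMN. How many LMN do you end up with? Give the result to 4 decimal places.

1 HVN × 0.454 = 0.454 VLD
0.454 VLD × 3.34 = 1.51636 LMN

1.5164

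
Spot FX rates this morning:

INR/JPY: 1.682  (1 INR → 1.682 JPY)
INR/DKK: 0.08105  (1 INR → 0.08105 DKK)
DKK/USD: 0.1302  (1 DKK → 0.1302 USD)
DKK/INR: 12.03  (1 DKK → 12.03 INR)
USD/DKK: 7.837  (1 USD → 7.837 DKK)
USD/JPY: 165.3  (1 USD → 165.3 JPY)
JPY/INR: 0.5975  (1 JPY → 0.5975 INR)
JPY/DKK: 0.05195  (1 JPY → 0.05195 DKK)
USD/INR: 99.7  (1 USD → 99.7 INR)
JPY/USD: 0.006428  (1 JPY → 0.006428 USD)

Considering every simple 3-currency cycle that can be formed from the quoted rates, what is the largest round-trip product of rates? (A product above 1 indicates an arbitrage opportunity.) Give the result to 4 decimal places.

JPY→DKK→USD→JPY: 0.05195 × 0.1302 × 165.3 = 1.11807
JPY→USD→INR→JPY: 0.006428 × 99.7 × 1.682 = 1.07795
DKK→USD→INR→DKK: 0.1302 × 99.7 × 0.08105 = 1.05211
JPY→DKK→INR→JPY: 0.05195 × 12.03 × 1.682 = 1.05118
Maximum is JPY→DKK→USD→JPY at 1.1181; arbitrage exists.

1.1181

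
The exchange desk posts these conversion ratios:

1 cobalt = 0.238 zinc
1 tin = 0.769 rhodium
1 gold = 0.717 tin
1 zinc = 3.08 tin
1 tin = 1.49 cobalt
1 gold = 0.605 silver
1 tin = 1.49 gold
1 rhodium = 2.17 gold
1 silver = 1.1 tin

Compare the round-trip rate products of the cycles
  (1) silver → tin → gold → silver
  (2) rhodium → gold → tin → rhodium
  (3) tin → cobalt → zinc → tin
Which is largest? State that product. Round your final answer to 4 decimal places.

1.1965

(1) 1.1 × 1.49 × 0.605 = 0.99160
(2) 2.17 × 0.717 × 0.769 = 1.19648
(3) 1.49 × 0.238 × 3.08 = 1.09223
Highest is cycle (2) at 1.1965 (>1, arbitrage).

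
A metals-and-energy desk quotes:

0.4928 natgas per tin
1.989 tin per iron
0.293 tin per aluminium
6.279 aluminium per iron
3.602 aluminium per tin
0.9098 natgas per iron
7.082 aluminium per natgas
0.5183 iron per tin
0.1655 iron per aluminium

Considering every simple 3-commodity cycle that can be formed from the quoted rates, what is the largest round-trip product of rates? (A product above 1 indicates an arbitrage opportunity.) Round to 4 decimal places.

1.1857

aluminium→iron→tin→aluminium: 0.1655 × 1.989 × 3.602 = 1.18570
aluminium→iron→natgas→aluminium: 0.1655 × 0.9098 × 7.082 = 1.06635
aluminium→tin→natgas→aluminium: 0.293 × 0.4928 × 7.082 = 1.02257
aluminium→tin→iron→aluminium: 0.293 × 0.5183 × 6.279 = 0.95354
Maximum is aluminium→iron→tin→aluminium at 1.1857; arbitrage exists.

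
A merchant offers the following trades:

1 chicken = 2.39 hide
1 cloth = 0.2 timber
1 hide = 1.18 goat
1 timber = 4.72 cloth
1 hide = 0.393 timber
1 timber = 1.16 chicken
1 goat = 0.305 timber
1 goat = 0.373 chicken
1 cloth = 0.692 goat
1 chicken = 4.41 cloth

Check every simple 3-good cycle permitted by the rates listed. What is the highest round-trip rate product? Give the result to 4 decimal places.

1.1383

chicken→cloth→goat→chicken: 4.41 × 0.692 × 0.373 = 1.13829
chicken→hide→timber→chicken: 2.39 × 0.393 × 1.16 = 1.08955
chicken→hide→goat→chicken: 2.39 × 1.18 × 0.373 = 1.05193
chicken→cloth→timber→chicken: 4.41 × 0.2 × 1.16 = 1.02312
cloth→goat→timber→cloth: 0.692 × 0.305 × 4.72 = 0.99620
Maximum is chicken→cloth→goat→chicken at 1.1383; arbitrage exists.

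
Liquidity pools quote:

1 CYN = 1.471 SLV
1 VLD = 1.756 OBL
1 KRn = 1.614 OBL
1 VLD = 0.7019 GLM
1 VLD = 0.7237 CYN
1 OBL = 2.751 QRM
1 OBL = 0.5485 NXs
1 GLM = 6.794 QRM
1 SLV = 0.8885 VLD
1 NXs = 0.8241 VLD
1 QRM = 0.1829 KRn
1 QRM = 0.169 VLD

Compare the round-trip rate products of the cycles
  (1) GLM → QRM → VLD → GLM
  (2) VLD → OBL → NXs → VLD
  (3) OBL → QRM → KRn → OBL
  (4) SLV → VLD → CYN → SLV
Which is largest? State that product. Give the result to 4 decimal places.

0.9459

(1) 6.794 × 0.169 × 0.7019 = 0.80591
(2) 1.756 × 0.5485 × 0.8241 = 0.79375
(3) 2.751 × 0.1829 × 1.614 = 0.81210
(4) 0.8885 × 0.7237 × 1.471 = 0.94586
Highest is cycle (4) at 0.9459 (≤1, no arbitrage).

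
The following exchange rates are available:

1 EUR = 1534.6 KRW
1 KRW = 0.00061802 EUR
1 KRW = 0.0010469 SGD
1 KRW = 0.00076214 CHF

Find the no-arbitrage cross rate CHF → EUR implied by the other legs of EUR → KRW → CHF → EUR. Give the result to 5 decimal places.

Known legs of the cycle: 1534.6 × 0.00076214 = 1.169580044
For no arbitrage the full-cycle product must be 1, so the missing rate is 1 / 1.169580044 ≈ 0.8550077.

0.85501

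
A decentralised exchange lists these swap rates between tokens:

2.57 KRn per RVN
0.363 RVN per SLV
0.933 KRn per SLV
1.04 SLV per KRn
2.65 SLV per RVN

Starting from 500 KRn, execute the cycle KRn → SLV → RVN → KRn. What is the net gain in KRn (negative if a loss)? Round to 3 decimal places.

-14.887

500 KRn × 1.04 = 520 SLV
520 SLV × 0.363 = 188.76 RVN
188.76 RVN × 2.57 = 485.1132 KRn
Net change: 485.1132 − 500 = -14.8868 KRn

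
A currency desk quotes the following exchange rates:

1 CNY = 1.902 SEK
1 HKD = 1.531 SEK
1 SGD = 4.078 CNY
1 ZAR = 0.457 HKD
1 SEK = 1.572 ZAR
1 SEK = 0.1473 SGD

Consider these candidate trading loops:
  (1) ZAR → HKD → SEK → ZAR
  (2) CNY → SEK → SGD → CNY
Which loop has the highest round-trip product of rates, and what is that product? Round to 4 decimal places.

1.1425

(1) 0.457 × 1.531 × 1.572 = 1.09988
(2) 1.902 × 0.1473 × 4.078 = 1.14251
Highest is cycle (2) at 1.1425 (>1, arbitrage).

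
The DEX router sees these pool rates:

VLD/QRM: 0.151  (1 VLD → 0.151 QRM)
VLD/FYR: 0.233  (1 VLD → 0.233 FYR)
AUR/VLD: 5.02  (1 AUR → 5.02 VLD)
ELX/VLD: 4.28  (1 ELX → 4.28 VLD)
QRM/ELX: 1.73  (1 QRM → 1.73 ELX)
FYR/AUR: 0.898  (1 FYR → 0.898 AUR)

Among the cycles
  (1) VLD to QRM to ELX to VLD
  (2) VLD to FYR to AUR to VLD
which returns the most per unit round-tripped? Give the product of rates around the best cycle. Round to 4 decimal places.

1.1181

(1) 0.151 × 1.73 × 4.28 = 1.11806
(2) 0.233 × 0.898 × 5.02 = 1.05035
Highest is cycle (1) at 1.1181 (>1, arbitrage).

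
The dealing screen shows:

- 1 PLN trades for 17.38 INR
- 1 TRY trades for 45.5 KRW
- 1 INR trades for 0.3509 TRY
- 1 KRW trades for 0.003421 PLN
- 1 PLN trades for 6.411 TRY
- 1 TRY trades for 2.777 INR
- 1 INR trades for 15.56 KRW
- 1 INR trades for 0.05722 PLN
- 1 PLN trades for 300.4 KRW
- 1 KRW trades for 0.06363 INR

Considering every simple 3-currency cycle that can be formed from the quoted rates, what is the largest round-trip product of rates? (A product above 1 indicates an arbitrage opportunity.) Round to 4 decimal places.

1.0937

INR→PLN→KRW→INR: 0.05722 × 300.4 × 0.06363 = 1.09373
INR→PLN→TRY→INR: 0.05722 × 6.411 × 2.777 = 1.01871
INR→TRY→KRW→INR: 0.3509 × 45.5 × 0.06363 = 1.01591
PLN→TRY→KRW→PLN: 6.411 × 45.5 × 0.003421 = 0.99791
INR→KRW→PLN→INR: 15.56 × 0.003421 × 17.38 = 0.92515
Maximum is INR→PLN→KRW→INR at 1.0937; arbitrage exists.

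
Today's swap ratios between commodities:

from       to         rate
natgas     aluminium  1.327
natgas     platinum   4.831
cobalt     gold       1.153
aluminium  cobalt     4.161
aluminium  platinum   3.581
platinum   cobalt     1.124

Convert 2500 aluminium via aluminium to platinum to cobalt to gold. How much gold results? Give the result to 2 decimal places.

2500 aluminium × 3.581 = 8952.5 platinum
8952.5 platinum × 1.124 = 10062.61 cobalt
10062.61 cobalt × 1.153 = 11602.18933 gold

11602.19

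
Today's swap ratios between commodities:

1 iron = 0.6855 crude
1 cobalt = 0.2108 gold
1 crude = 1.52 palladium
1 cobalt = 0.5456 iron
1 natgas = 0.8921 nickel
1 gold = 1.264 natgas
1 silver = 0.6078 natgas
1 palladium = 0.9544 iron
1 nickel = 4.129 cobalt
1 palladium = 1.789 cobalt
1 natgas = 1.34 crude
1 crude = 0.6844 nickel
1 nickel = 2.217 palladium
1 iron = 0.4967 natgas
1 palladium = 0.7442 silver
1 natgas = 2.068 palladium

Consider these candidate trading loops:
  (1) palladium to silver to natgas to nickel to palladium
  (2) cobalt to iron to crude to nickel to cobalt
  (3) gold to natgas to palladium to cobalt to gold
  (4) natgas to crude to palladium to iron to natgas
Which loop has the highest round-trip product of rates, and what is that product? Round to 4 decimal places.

1.0569

(1) 0.7442 × 0.6078 × 0.8921 × 2.217 = 0.89460
(2) 0.5456 × 0.6855 × 0.6844 × 4.129 = 1.05691
(3) 1.264 × 2.068 × 1.789 × 0.2108 = 0.98578
(4) 1.34 × 1.52 × 0.9544 × 0.4967 = 0.96555
Highest is cycle (2) at 1.0569 (>1, arbitrage).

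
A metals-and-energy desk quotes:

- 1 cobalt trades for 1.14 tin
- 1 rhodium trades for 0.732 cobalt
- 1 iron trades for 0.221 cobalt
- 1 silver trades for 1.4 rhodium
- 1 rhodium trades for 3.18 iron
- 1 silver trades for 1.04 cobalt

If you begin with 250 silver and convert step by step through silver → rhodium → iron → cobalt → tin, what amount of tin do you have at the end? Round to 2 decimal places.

250 silver × 1.4 = 350 rhodium
350 rhodium × 3.18 = 1113 iron
1113 iron × 0.221 = 245.973 cobalt
245.973 cobalt × 1.14 = 280.40922 tin

280.41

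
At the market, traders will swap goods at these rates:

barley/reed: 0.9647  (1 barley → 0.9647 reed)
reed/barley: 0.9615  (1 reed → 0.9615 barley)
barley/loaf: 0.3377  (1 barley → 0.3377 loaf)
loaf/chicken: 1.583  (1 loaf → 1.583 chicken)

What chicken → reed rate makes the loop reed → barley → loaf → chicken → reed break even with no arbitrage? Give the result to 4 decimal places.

Known legs of the cycle: 0.9615 × 0.3377 × 1.583 = 0.51399780465
For no arbitrage the full-cycle product must be 1, so the missing rate is 1 / 0.51399780465 ≈ 1.945534.

1.9455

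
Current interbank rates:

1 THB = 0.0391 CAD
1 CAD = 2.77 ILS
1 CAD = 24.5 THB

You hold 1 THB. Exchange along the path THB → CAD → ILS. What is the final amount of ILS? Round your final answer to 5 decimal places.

1 THB × 0.0391 = 0.0391 CAD
0.0391 CAD × 2.77 = 0.108307 ILS

0.10831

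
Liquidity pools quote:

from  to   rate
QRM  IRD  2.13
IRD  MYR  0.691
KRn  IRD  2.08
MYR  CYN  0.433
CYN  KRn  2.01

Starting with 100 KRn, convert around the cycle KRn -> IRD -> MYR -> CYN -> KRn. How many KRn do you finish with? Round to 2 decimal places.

100 KRn × 2.08 = 208 IRD
208 IRD × 0.691 = 143.728 MYR
143.728 MYR × 0.433 = 62.234224 CYN
62.234224 CYN × 2.01 = 125.09079024 KRn

125.09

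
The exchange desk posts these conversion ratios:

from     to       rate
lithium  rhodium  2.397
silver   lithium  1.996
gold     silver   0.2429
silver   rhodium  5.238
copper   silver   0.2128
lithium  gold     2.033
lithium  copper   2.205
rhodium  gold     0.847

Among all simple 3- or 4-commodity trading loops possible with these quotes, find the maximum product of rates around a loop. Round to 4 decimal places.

1.0776

rhodium→gold→silver→rhodium: 0.847 × 0.2429 × 5.238 = 1.07765
gold→silver→lithium→gold: 0.2429 × 1.996 × 2.033 = 0.98566
rhodium→gold→silver→lithium→rhodium: 0.847 × 0.2429 × 1.996 × 2.397 = 0.98433
lithium→copper→silver→lithium: 2.205 × 0.2128 × 1.996 = 0.93657
Maximum is rhodium→gold→silver→rhodium at 1.0776; arbitrage exists.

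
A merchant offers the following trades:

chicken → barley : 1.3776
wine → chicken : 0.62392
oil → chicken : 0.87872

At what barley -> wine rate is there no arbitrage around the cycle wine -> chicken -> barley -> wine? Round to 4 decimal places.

1.1635

Known legs of the cycle: 0.62392 × 1.3776 = 0.859512192
For no arbitrage the full-cycle product must be 1, so the missing rate is 1 / 0.859512192 ≈ 1.163451.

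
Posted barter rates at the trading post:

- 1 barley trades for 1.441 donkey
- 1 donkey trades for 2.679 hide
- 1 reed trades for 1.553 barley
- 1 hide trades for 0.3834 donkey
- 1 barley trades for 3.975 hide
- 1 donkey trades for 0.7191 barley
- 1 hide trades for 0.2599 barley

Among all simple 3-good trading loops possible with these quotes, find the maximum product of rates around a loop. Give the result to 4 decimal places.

1.0959

barley→hide→donkey→barley: 3.975 × 0.3834 × 0.7191 = 1.09592
barley→donkey→hide→barley: 1.441 × 2.679 × 0.2599 = 1.00333
Maximum is barley→hide→donkey→barley at 1.0959; arbitrage exists.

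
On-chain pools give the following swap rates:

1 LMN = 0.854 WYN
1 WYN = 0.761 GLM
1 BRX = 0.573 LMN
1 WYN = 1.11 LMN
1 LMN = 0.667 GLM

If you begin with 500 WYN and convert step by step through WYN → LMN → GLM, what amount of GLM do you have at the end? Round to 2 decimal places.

500 WYN × 1.11 = 555 LMN
555 LMN × 0.667 = 370.185 GLM

370.19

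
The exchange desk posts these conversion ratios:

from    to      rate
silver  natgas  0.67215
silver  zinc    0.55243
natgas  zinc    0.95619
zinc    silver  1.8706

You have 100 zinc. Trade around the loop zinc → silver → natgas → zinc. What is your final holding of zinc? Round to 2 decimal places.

120.22

100 zinc × 1.8706 = 187.06 silver
187.06 silver × 0.67215 = 125.732379 natgas
125.732379 natgas × 0.95619 = 120.22404347601 zinc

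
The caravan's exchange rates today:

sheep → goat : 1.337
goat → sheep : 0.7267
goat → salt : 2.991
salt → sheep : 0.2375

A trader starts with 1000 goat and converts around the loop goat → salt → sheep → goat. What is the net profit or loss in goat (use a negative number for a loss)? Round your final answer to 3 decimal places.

1000 goat × 2.991 = 2991 salt
2991 salt × 0.2375 = 710.3625 sheep
710.3625 sheep × 1.337 = 949.7546625 goat
Net change: 949.7546625 − 1000 = -50.2453375 goat

-50.245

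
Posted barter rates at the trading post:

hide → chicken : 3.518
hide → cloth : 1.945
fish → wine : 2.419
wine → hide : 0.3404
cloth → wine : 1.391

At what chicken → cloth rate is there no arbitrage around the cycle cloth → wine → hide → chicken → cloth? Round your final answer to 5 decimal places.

Known legs of the cycle: 1.391 × 0.3404 × 3.518 = 1.6657603352
For no arbitrage the full-cycle product must be 1, so the missing rate is 1 / 1.6657603352 ≈ 0.6003265.

0.60033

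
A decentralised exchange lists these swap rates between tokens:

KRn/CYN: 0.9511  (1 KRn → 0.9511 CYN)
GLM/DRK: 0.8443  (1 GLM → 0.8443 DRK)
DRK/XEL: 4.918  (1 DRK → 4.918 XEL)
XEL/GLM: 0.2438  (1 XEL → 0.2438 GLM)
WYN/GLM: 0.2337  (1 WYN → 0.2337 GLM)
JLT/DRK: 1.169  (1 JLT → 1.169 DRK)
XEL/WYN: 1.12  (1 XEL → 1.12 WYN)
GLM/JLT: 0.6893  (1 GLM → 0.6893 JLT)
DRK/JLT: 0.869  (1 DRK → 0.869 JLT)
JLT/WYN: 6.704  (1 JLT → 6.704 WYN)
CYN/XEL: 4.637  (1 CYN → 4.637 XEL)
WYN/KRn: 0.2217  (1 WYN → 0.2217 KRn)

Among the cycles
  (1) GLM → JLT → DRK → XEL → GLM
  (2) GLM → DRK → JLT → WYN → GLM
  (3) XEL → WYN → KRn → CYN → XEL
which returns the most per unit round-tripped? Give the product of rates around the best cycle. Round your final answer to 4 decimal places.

1.1495

(1) 0.6893 × 1.169 × 4.918 × 0.2438 = 0.96615
(2) 0.8443 × 0.869 × 6.704 × 0.2337 = 1.14950
(3) 1.12 × 0.2217 × 0.9511 × 4.637 = 1.09508
Highest is cycle (2) at 1.1495 (>1, arbitrage).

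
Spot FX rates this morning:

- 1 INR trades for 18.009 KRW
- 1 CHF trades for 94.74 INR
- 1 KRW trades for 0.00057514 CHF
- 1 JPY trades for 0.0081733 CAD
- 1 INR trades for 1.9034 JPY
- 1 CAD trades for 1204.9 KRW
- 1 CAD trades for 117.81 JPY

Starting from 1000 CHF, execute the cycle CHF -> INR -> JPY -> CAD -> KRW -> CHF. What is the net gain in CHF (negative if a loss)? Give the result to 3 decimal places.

1000 CHF × 94.74 = 94740 INR
94740 INR × 1.9034 = 180328.116 JPY
180328.116 JPY × 0.0081733 = 1473.8757905028 CAD
1473.8757905028 CAD × 1204.9 = 1775872.93997682372 KRW
1775872.93997682372 KRW × 0.00057514 = 1021.3755626982703943208 CHF
Net change: 1021.3755626982703943208 − 1000 = 21.3755626982703943208 CHF

21.376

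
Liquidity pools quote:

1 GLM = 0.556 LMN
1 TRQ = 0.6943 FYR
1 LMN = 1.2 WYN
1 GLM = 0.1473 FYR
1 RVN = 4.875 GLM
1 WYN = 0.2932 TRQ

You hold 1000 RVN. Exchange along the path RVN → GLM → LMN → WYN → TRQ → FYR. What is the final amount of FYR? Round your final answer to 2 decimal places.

662.13

1000 RVN × 4.875 = 4875 GLM
4875 GLM × 0.556 = 2710.5 LMN
2710.5 LMN × 1.2 = 3252.6 WYN
3252.6 WYN × 0.2932 = 953.66232 TRQ
953.66232 TRQ × 0.6943 = 662.127748776 FYR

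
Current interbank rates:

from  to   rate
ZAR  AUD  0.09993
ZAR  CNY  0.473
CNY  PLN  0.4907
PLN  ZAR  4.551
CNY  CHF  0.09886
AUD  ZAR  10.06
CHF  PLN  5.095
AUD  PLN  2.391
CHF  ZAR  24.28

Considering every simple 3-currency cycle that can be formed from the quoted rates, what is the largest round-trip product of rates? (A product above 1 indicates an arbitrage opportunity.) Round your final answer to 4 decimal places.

1.1354

CHF→ZAR→CNY→CHF: 24.28 × 0.473 × 0.09886 = 1.13535
AUD→PLN→ZAR→AUD: 2.391 × 4.551 × 0.09993 = 1.08738
ZAR→CNY→PLN→ZAR: 0.473 × 0.4907 × 4.551 = 1.05629
Maximum is CHF→ZAR→CNY→CHF at 1.1354; arbitrage exists.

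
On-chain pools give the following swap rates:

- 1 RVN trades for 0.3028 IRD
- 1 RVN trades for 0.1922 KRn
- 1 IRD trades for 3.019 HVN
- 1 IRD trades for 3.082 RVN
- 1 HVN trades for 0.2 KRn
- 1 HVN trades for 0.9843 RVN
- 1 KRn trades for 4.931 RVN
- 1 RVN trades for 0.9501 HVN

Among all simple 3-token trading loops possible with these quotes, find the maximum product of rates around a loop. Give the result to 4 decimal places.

RVN→HVN→KRn→RVN: 0.9501 × 0.2 × 4.931 = 0.93699
RVN→IRD→HVN→RVN: 0.3028 × 3.019 × 0.9843 = 0.89980
Maximum is RVN→HVN→KRn→RVN at 0.9370; no arbitrage — every cycle loses value.

0.9370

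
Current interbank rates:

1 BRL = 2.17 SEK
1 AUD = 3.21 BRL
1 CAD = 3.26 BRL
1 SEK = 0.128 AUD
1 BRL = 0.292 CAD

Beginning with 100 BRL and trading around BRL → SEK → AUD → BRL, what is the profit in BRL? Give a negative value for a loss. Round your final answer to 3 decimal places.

100 BRL × 2.17 = 217 SEK
217 SEK × 0.128 = 27.776 AUD
27.776 AUD × 3.21 = 89.16096 BRL
Net change: 89.16096 − 100 = -10.83904 BRL

-10.839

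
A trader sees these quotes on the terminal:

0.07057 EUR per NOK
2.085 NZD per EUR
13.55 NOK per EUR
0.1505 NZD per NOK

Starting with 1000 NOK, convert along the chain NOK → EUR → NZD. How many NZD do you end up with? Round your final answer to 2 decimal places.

1000 NOK × 0.07057 = 70.57 EUR
70.57 EUR × 2.085 = 147.13845 NZD

147.14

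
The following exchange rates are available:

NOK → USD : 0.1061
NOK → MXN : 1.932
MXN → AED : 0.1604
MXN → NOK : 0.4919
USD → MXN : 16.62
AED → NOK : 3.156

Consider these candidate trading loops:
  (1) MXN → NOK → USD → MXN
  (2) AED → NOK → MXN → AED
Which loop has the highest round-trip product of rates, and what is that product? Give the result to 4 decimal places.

(1) 0.4919 × 0.1061 × 16.62 = 0.86741
(2) 3.156 × 1.932 × 0.1604 = 0.97802
Highest is cycle (2) at 0.9780 (≤1, no arbitrage).

0.9780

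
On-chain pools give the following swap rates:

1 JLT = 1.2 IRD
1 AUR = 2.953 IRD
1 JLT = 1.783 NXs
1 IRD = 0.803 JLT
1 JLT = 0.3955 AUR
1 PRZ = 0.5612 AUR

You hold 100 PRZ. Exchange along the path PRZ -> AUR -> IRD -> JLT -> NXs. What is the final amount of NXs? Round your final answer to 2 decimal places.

237.27

100 PRZ × 0.5612 = 56.12 AUR
56.12 AUR × 2.953 = 165.72236 IRD
165.72236 IRD × 0.803 = 133.07505508 JLT
133.07505508 JLT × 1.783 = 237.27282320764 NXs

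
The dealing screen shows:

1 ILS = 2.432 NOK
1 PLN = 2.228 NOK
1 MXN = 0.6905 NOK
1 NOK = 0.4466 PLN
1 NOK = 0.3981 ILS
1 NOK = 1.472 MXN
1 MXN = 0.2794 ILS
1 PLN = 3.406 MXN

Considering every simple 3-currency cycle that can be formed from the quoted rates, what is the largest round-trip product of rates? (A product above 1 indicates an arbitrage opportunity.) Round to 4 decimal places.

PLN→MXN→NOK→PLN: 3.406 × 0.6905 × 0.4466 = 1.05033
MXN→ILS→NOK→MXN: 0.2794 × 2.432 × 1.472 = 1.00023
Maximum is PLN→MXN→NOK→PLN at 1.0503; arbitrage exists.

1.0503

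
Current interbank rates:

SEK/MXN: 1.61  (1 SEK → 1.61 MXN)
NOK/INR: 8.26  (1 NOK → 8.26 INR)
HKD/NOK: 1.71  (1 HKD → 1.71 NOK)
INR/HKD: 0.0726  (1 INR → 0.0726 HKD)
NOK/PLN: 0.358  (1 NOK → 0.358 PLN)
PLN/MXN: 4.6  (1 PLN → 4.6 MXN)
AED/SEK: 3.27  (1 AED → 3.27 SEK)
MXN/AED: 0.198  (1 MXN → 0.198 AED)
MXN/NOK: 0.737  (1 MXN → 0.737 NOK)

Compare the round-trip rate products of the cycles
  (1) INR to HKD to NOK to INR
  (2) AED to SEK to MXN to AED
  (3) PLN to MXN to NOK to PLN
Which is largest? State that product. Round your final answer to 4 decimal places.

(1) 0.0726 × 1.71 × 8.26 = 1.02545
(2) 3.27 × 1.61 × 0.198 = 1.04241
(3) 4.6 × 0.737 × 0.358 = 1.21369
Highest is cycle (3) at 1.2137 (>1, arbitrage).

1.2137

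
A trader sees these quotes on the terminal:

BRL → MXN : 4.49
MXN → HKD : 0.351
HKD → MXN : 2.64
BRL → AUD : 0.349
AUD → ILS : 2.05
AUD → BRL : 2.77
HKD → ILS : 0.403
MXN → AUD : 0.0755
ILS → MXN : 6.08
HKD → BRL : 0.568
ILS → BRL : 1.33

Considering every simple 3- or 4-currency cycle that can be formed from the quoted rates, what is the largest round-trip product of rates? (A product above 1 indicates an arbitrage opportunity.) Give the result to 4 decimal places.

ILS→BRL→AUD→ILS: 1.33 × 0.349 × 2.05 = 0.95155
ILS→MXN→AUD→ILS: 6.08 × 0.0755 × 2.05 = 0.94103
BRL→MXN→AUD→BRL: 4.49 × 0.0755 × 2.77 = 0.93902
ILS→BRL→MXN→AUD→ILS: 1.33 × 4.49 × 0.0755 × 2.05 = 0.92427
HKD→BRL→MXN→HKD: 0.568 × 4.49 × 0.351 = 0.89516
ILS→MXN→HKD→ILS: 6.08 × 0.351 × 0.403 = 0.86003
ILS→BRL→MXN→HKD→ILS: 1.33 × 4.49 × 0.351 × 0.403 = 0.84471
Maximum is ILS→BRL→AUD→ILS at 0.9515; no arbitrage — every cycle loses value.

0.9515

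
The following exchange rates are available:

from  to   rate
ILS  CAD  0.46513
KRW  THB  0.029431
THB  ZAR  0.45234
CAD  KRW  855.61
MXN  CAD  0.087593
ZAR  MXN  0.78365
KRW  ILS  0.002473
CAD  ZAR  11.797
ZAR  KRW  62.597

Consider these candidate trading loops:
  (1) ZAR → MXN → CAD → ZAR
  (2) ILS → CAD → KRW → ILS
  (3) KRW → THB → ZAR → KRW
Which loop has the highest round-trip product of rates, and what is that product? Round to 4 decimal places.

0.9842

(1) 0.78365 × 0.087593 × 11.797 = 0.80977
(2) 0.46513 × 855.61 × 0.002473 = 0.98418
(3) 0.029431 × 0.45234 × 62.597 = 0.83334
Highest is cycle (2) at 0.9842 (≤1, no arbitrage).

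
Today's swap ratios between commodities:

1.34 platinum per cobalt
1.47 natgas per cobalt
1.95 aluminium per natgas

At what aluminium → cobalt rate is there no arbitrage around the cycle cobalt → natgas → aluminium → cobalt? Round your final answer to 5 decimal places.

Known legs of the cycle: 1.47 × 1.95 = 2.8665
For no arbitrage the full-cycle product must be 1, so the missing rate is 1 / 2.8665 ≈ 0.3488575.

0.34886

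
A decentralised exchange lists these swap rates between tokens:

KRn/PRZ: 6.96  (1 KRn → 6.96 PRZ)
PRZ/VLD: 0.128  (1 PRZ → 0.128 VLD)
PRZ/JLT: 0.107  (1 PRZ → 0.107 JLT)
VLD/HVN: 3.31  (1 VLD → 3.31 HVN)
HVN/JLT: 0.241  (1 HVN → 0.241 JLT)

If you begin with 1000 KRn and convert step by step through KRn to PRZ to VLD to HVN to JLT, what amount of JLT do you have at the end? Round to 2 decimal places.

710.66

1000 KRn × 6.96 = 6960 PRZ
6960 PRZ × 0.128 = 890.88 VLD
890.88 VLD × 3.31 = 2948.8128 HVN
2948.8128 HVN × 0.241 = 710.6638848 JLT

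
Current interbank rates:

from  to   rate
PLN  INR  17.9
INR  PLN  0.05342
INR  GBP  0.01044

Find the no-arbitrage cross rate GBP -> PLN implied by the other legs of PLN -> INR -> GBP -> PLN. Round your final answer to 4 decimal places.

5.3511

Known legs of the cycle: 17.9 × 0.01044 = 0.186876
For no arbitrage the full-cycle product must be 1, so the missing rate is 1 / 0.186876 ≈ 5.351142.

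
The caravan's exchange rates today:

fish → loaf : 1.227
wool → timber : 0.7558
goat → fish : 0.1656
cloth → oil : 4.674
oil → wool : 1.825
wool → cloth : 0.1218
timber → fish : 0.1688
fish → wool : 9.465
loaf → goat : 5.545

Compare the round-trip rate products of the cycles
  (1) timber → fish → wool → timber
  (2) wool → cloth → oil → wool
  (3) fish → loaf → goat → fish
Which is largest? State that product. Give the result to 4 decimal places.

(1) 0.1688 × 9.465 × 0.7558 = 1.20754
(2) 0.1218 × 4.674 × 1.825 = 1.03896
(3) 1.227 × 5.545 × 0.1656 = 1.12670
Highest is cycle (1) at 1.2075 (>1, arbitrage).

1.2075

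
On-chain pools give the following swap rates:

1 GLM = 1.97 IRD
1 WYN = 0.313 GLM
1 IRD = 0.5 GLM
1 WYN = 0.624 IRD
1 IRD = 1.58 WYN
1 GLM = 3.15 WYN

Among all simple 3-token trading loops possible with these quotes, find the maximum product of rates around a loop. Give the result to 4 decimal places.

GLM→WYN→IRD→GLM: 3.15 × 0.624 × 0.5 = 0.98280
GLM→IRD→WYN→GLM: 1.97 × 1.58 × 0.313 = 0.97424
Maximum is GLM→WYN→IRD→GLM at 0.9828; no arbitrage — every cycle loses value.

0.9828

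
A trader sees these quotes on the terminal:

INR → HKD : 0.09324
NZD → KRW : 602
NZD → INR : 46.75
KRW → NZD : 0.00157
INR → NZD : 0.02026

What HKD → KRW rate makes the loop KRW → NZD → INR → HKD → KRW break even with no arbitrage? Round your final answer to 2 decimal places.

146.12

Known legs of the cycle: 0.00157 × 46.75 × 0.09324 = 0.0068435829
For no arbitrage the full-cycle product must be 1, so the missing rate is 1 / 0.0068435829 ≈ 146.1223.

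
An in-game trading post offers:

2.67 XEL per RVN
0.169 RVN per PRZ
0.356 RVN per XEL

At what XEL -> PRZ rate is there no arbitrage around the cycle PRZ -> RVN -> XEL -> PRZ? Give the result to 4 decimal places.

Known legs of the cycle: 0.169 × 2.67 = 0.45123
For no arbitrage the full-cycle product must be 1, so the missing rate is 1 / 0.45123 ≈ 2.216165.

2.2162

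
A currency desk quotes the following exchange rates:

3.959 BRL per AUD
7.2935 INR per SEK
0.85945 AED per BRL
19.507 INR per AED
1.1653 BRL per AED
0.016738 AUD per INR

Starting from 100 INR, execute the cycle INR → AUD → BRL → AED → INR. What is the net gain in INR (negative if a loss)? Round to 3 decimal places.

11.096

100 INR × 0.016738 = 1.6738 AUD
1.6738 AUD × 3.959 = 6.6265742 BRL
6.6265742 BRL × 0.85945 = 5.69520919619 AED
5.69520919619 AED × 19.507 = 111.09644579007833 INR
Net change: 111.09644579007833 − 100 = 11.09644579007833 INR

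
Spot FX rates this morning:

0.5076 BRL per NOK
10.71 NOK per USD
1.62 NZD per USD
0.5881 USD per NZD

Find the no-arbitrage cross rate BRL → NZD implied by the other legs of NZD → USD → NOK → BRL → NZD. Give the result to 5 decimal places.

Known legs of the cycle: 0.5881 × 10.71 × 0.5076 = 3.1971444876
For no arbitrage the full-cycle product must be 1, so the missing rate is 1 / 3.1971444876 ≈ 0.3127791.

0.31278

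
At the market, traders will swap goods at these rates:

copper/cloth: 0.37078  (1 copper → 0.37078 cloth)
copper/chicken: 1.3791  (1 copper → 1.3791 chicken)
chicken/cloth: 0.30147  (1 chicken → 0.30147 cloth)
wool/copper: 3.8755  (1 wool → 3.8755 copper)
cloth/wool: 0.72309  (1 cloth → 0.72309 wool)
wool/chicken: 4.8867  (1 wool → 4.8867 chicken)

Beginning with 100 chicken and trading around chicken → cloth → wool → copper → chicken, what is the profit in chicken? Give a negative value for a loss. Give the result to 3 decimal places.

100 chicken × 0.30147 = 30.147 cloth
30.147 cloth × 0.72309 = 21.79899423 wool
21.79899423 wool × 3.8755 = 84.482002138365 copper
84.482002138365 copper × 1.3791 = 116.5091291490191715 chicken
Net change: 116.5091291490191715 − 100 = 16.5091291490191715 chicken

16.509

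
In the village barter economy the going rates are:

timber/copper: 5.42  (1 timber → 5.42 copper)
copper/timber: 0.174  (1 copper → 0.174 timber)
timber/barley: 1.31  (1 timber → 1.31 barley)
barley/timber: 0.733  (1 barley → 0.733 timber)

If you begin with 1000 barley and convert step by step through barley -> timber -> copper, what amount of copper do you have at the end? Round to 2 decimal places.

1000 barley × 0.733 = 733 timber
733 timber × 5.42 = 3972.86 copper

3972.86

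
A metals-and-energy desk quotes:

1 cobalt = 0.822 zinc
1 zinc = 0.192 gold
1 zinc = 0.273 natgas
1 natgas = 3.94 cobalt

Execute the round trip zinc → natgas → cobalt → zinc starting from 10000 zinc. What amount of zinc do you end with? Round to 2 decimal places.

8841.60

10000 zinc × 0.273 = 2730 natgas
2730 natgas × 3.94 = 10756.2 cobalt
10756.2 cobalt × 0.822 = 8841.5964 zinc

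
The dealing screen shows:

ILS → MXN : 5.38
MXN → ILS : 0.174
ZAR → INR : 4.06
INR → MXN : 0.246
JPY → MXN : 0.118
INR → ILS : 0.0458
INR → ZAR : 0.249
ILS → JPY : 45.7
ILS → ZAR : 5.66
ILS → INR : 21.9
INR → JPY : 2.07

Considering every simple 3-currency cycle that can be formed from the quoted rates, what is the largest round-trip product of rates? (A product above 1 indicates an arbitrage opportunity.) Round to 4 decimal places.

1.0525

ZAR→INR→ILS→ZAR: 4.06 × 0.0458 × 5.66 = 1.05247
ILS→JPY→MXN→ILS: 45.7 × 0.118 × 0.174 = 0.93831
ILS→INR→MXN→ILS: 21.9 × 0.246 × 0.174 = 0.93741
Maximum is ZAR→INR→ILS→ZAR at 1.0525; arbitrage exists.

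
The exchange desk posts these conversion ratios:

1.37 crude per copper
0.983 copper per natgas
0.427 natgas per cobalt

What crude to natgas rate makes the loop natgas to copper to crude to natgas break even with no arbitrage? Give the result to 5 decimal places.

0.74255

Known legs of the cycle: 0.983 × 1.37 = 1.34671
For no arbitrage the full-cycle product must be 1, so the missing rate is 1 / 1.34671 ≈ 0.7425504.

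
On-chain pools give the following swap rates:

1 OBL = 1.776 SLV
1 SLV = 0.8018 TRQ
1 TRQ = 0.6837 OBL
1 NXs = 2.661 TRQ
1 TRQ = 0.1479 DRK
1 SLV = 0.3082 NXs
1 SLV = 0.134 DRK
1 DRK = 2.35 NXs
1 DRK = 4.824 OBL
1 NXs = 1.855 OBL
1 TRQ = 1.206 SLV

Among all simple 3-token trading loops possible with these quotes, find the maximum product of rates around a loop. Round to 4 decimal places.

1.1480

SLV→DRK→OBL→SLV: 0.134 × 4.824 × 1.776 = 1.14803
SLV→NXs→OBL→SLV: 0.3082 × 1.855 × 1.776 = 1.01536
SLV→NXs→TRQ→SLV: 0.3082 × 2.661 × 1.206 = 0.98906
SLV→TRQ→OBL→SLV: 0.8018 × 0.6837 × 1.776 = 0.97359
NXs→TRQ→DRK→NXs: 2.661 × 0.1479 × 2.35 = 0.92487
Maximum is SLV→DRK→OBL→SLV at 1.1480; arbitrage exists.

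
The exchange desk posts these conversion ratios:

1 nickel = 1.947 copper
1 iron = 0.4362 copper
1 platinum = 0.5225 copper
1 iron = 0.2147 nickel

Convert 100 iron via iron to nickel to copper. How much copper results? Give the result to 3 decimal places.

41.802

100 iron × 0.2147 = 21.47 nickel
21.47 nickel × 1.947 = 41.80209 copper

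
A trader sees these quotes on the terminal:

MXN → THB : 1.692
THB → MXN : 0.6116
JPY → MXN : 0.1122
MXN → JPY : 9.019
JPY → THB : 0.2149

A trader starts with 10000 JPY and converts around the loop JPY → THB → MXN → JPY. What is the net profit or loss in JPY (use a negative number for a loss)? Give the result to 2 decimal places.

10000 JPY × 0.2149 = 2149 THB
2149 THB × 0.6116 = 1314.3284 MXN
1314.3284 MXN × 9.019 = 11853.9278396 JPY
Net change: 11853.9278396 − 10000 = 1853.9278396 JPY

1853.93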